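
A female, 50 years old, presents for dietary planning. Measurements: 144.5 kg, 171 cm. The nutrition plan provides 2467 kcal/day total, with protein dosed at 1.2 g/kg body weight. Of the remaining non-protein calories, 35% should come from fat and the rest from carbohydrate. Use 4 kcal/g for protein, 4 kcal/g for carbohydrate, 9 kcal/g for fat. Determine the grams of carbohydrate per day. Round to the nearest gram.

288 g/day

Protein = 1.2 × 144.5 = 173.4 g → 173.4 × 4 = 693.6 kcal.
Non-protein calories = 2467 − 693.6 = 1773.4 kcal.
Fat: 35% × 1773.4 = 620.69 kcal; carbohydrate: 1152.71 kcal.
Carbohydrate: 1152.71 kcal ÷ 4 kcal/g = 288.1775 g.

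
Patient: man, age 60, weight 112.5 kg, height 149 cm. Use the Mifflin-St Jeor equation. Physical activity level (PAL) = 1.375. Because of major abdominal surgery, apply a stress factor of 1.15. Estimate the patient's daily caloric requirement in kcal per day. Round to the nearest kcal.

Mifflin-St Jeor (male): BMR = 10(112.5) + 6.25(149) − 5(60) + 5 = 1125 + 931.25 − 300 + 5 = 1761.25 kcal/day.
TEE = BMR × activity factor = 1761.25 × 1.375 = 2421.7188 kcal/day.
Apply stress factor: 2421.7188 × 1.15 = 2784.9766 kcal/day.

2785 kcal per day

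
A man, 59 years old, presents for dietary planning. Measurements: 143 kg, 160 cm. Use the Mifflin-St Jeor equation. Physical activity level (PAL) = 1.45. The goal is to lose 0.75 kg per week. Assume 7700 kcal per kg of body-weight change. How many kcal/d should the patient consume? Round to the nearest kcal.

Mifflin-St Jeor (male): BMR = 10(143) + 6.25(160) − 5(59) + 5 = 1430 + 1000 − 295 + 5 = 2140 kcal/day.
TEE = 2140 × 1.45 = 3103 kcal/day.
Required daily deficit = 0.75 × 7700 ÷ 7 = 825 kcal/day.
Target intake = 3103 − 825 = 2278 kcal/day.

2278 kcal/d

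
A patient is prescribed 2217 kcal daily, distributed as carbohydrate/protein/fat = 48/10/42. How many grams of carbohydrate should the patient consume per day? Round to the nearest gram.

266 g/day

Carbohydrate energy = 48% × 2217 = 1064.16 kcal.
At 4 kcal/g: 1064.16 ÷ 4 = 266.04 g.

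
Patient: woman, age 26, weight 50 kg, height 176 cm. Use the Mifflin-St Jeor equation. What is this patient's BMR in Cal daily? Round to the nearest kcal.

Mifflin-St Jeor (female): BMR = 10(50) + 6.25(176) − 5(26) − 161 = 500 + 1100 − 130 − 161 = 1309 kcal/day.

1309 Cal daily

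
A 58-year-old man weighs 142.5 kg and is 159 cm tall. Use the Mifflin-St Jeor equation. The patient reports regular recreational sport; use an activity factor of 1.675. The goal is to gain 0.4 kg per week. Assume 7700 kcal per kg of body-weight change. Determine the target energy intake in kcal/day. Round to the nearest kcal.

4014 kcal/day

Mifflin-St Jeor (male): BMR = 10(142.5) + 6.25(159) − 5(58) + 5 = 1425 + 993.75 − 290 + 5 = 2133.75 kcal/day.
TEE = 2133.75 × 1.675 = 3574.0313 kcal/day.
Required daily surplus = 0.4 × 7700 ÷ 7 = 440 kcal/day.
Target intake = 3574.0313 + 440 = 4014.0313 kcal/day.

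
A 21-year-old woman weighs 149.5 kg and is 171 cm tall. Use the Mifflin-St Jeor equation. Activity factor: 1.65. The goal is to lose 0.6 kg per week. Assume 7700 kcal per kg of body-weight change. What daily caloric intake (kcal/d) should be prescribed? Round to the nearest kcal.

3131 kcal/d

Mifflin-St Jeor (female): BMR = 10(149.5) + 6.25(171) − 5(21) − 161 = 1495 + 1068.75 − 105 − 161 = 2297.75 kcal/day.
TEE = 2297.75 × 1.65 = 3791.2875 kcal/day.
Required daily deficit = 0.6 × 7700 ÷ 7 = 660 kcal/day.
Target intake = 3791.2875 − 660 = 3131.2875 kcal/day.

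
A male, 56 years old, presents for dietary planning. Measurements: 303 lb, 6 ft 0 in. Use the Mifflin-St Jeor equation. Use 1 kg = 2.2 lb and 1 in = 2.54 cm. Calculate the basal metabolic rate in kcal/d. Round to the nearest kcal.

Convert to metric: weight = 303 ÷ 2.2 = 137.7273 kg; height = (6×12 + 0) × 2.54 = 72 × 2.54 = 182.88 cm.
Mifflin-St Jeor (male): BMR = 10(137.7273) + 6.25(182.88) − 5(56) + 5 = 1377.2727 + 1143 − 280 + 5 = 2245.2727 kcal/day.

2245 kcal/d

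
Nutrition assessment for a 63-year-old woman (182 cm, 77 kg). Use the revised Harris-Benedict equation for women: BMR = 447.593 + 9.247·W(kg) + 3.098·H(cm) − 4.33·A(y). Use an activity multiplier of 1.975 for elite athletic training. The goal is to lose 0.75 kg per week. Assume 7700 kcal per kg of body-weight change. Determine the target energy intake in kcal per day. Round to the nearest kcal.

2040 kcal per day

Harris-Benedict: BMR = 447.593 + 9.247(77) + 3.098(182) − 4.33(63) = 1450.658 kcal/day.
TEE = 1450.658 × 1.975 = 2865.0496 kcal/day.
Required daily deficit = 0.75 × 7700 ÷ 7 = 825 kcal/day.
Target intake = 2865.0496 − 825 = 2040.0496 kcal/day.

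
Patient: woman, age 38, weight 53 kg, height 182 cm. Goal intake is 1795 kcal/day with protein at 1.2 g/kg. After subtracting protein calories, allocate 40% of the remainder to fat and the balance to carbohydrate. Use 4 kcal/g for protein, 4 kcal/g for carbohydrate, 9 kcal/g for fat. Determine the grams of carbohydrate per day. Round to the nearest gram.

Protein = 1.2 × 53 = 63.6 g → 63.6 × 4 = 254.4 kcal.
Non-protein calories = 1795 − 254.4 = 1540.6 kcal.
Fat: 40% × 1540.6 = 616.24 kcal; carbohydrate: 924.36 kcal.
Carbohydrate: 924.36 kcal ÷ 4 kcal/g = 231.09 g.

231 g/day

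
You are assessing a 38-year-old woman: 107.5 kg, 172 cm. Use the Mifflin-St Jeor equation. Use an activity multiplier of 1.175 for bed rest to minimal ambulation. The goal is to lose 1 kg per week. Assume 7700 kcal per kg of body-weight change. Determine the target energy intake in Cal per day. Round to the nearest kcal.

1014 Cal per day

Mifflin-St Jeor (female): BMR = 10(107.5) + 6.25(172) − 5(38) − 161 = 1075 + 1075 − 190 − 161 = 1799 kcal/day.
TEE = 1799 × 1.175 = 2113.825 kcal/day.
Required daily deficit = 1 × 7700 ÷ 7 = 1100 kcal/day.
Target intake = 2113.825 − 1100 = 1013.825 kcal/day.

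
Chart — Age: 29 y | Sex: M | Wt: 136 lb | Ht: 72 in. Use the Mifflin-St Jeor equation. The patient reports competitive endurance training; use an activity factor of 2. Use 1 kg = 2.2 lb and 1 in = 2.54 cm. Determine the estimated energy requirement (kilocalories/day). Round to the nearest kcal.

3242 kilocalories/day

Convert to metric: weight = 136 ÷ 2.2 = 61.8182 kg; height = 72 × 2.54 = 182.88 cm.
Mifflin-St Jeor (male): BMR = 10(61.8182) + 6.25(182.88) − 5(29) + 5 = 618.1818 + 1143 − 145 + 5 = 1621.1818 kcal/day.
TEE = BMR × activity factor = 1621.1818 × 2 = 3242.3636 kcal/day.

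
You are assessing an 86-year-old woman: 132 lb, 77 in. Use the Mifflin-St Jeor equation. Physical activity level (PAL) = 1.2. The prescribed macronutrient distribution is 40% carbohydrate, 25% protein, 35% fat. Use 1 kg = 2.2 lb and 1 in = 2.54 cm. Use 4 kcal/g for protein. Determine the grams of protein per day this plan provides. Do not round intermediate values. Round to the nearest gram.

Convert to metric: weight = 132 ÷ 2.2 = 60 kg; height = 77 × 2.54 = 195.58 cm.
Mifflin-St Jeor (female): BMR = 10(60) + 6.25(195.58) − 5(86) − 161 = 600 + 1222.375 − 430 − 161 = 1231.375 kcal/day.
TEE = 1231.375 × 1.2 = 1477.65 kcal/day.
Protein energy = 25% × 1477.65 = 369.4125 kcal.
Protein = 369.4125 ÷ 4 kcal/g = 92.3531 g.

92 g/day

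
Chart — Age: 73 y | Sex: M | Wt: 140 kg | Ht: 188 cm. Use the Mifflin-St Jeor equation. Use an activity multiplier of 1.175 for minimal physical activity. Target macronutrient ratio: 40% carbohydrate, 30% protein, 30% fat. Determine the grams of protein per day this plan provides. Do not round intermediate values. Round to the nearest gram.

195 g/day

Mifflin-St Jeor (male): BMR = 10(140) + 6.25(188) − 5(73) + 5 = 1400 + 1175 − 365 + 5 = 2215 kcal/day.
TEE = 2215 × 1.175 = 2602.625 kcal/day.
Protein energy = 30% × 2602.625 = 780.7875 kcal.
Protein = 780.7875 ÷ 4 kcal/g = 195.1969 g.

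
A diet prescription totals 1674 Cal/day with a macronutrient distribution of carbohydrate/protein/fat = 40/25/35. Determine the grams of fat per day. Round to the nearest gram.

Fat energy = 35% × 1674 = 585.9 kcal.
At 9 kcal/g: 585.9 ÷ 9 = 65.1 g.

65 g/day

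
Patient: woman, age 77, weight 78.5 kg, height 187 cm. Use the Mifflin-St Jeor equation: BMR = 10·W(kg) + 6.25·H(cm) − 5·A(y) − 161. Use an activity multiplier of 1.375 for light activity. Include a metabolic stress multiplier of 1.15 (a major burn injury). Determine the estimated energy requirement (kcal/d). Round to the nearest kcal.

Mifflin-St Jeor (female): BMR = 10(78.5) + 6.25(187) − 5(77) − 161 = 785 + 1168.75 − 385 − 161 = 1407.75 kcal/day.
TEE = BMR × activity factor = 1407.75 × 1.375 = 1935.6563 kcal/day.
Apply stress factor: 1935.6563 × 1.15 = 2226.0047 kcal/day.

2226 kcal/d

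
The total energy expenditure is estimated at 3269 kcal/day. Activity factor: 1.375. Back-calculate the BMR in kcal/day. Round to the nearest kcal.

BMR = TEE ÷ activity factor = 3269 ÷ 1.375 = 2377.4545 kcal/day.

2377 kcal/day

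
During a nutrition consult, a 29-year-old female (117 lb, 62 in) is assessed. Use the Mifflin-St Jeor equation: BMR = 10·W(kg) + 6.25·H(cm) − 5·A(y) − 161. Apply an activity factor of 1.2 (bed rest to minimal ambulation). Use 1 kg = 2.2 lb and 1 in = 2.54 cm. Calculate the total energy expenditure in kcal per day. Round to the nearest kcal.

1452 kcal per day

Convert to metric: weight = 117 ÷ 2.2 = 53.1818 kg; height = 62 × 2.54 = 157.48 cm.
Mifflin-St Jeor (female): BMR = 10(53.1818) + 6.25(157.48) − 5(29) − 161 = 531.8182 + 984.25 − 145 − 161 = 1210.0682 kcal/day.
TEE = BMR × activity factor = 1210.0682 × 1.2 = 1452.0818 kcal/day.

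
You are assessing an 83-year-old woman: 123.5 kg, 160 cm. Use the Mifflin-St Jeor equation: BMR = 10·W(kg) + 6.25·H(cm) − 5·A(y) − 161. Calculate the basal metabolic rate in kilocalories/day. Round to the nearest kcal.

1659 kilocalories/day

Mifflin-St Jeor (female): BMR = 10(123.5) + 6.25(160) − 5(83) − 161 = 1235 + 1000 − 415 − 161 = 1659 kcal/day.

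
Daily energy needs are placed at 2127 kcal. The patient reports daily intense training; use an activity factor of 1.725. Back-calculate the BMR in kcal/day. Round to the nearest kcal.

BMR = TEE ÷ activity factor = 2127 ÷ 1.725 = 1233.0435 kcal/day.

1233 kcal/day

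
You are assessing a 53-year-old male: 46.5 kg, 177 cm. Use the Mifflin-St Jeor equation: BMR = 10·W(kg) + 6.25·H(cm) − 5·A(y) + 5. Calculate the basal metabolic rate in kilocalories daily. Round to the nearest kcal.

1311 kilocalories daily

Mifflin-St Jeor (male): BMR = 10(46.5) + 6.25(177) − 5(53) + 5 = 465 + 1106.25 − 265 + 5 = 1311.25 kcal/day.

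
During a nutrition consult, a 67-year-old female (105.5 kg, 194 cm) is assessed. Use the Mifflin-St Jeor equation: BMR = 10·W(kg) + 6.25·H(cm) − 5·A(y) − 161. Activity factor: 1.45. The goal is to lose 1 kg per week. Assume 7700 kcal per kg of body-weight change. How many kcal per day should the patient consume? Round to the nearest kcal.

1469 kcal per day

Mifflin-St Jeor (female): BMR = 10(105.5) + 6.25(194) − 5(67) − 161 = 1055 + 1212.5 − 335 − 161 = 1771.5 kcal/day.
TEE = 1771.5 × 1.45 = 2568.675 kcal/day.
Required daily deficit = 1 × 7700 ÷ 7 = 1100 kcal/day.
Target intake = 2568.675 − 1100 = 1468.675 kcal/day.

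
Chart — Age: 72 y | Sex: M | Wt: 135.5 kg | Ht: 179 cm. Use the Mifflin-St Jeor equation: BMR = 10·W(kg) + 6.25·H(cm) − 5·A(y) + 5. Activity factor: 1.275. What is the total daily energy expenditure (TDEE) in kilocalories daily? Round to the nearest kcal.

2701 kilocalories daily

Mifflin-St Jeor (male): BMR = 10(135.5) + 6.25(179) − 5(72) + 5 = 1355 + 1118.75 − 360 + 5 = 2118.75 kcal/day.
TEE = BMR × activity factor = 2118.75 × 1.275 = 2701.4063 kcal/day.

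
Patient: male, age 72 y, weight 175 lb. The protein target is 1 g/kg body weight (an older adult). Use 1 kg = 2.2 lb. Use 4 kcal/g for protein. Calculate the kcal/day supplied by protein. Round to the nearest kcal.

Weight in kg = 175 ÷ 2.2 = 79.5455 kg.
Protein = 1 g/kg × 79.5455 kg = 79.5455 g/day.
Protein energy = 79.5455 g × 4 kcal/g = 318.1818 kcal/day.

318 kcal/day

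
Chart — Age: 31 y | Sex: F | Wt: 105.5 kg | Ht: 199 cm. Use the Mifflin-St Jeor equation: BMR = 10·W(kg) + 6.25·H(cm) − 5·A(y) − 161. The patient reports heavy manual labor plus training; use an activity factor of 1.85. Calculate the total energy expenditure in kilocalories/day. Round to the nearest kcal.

Mifflin-St Jeor (female): BMR = 10(105.5) + 6.25(199) − 5(31) − 161 = 1055 + 1243.75 − 155 − 161 = 1982.75 kcal/day.
TEE = BMR × activity factor = 1982.75 × 1.85 = 3668.0875 kcal/day.

3668 kilocalories/day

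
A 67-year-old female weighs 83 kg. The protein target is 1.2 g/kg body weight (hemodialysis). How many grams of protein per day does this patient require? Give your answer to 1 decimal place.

Protein = 1.2 g/kg × 83 kg = 99.6 g/day.

99.6 g/day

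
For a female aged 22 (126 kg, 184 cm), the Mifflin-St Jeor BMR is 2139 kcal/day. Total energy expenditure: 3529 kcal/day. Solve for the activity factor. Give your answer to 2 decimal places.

1.65

Activity factor = TEE ÷ BMR = 3529 ÷ 2139 = 1.65.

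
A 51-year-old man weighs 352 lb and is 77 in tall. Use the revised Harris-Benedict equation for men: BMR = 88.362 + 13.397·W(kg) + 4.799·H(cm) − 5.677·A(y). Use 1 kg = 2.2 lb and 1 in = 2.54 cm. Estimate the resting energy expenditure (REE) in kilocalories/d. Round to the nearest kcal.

Convert to metric: weight = 352 ÷ 2.2 = 160 kg; height = 77 × 2.54 = 195.58 cm.
Harris-Benedict: BMR = 88.362 + 13.397(160) + 4.799(195.58) − 5.677(51) = 2880.9434 kcal/day.

2881 kilocalories/d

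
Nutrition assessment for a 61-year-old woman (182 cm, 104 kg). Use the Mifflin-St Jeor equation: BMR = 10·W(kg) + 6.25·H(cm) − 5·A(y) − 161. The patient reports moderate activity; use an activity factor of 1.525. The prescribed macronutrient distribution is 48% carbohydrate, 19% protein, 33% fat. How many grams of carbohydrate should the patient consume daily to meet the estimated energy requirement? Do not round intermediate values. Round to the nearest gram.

313 g/day

Mifflin-St Jeor (female): BMR = 10(104) + 6.25(182) − 5(61) − 161 = 1040 + 1137.5 − 305 − 161 = 1711.5 kcal/day.
TEE = 1711.5 × 1.525 = 2610.0375 kcal/day.
Carbohydrate energy = 48% × 2610.0375 = 1252.818 kcal.
Carbohydrate = 1252.818 ÷ 4 kcal/g = 313.2045 g.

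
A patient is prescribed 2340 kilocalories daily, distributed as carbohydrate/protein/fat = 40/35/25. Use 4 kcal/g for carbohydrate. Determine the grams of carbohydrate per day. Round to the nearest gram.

234 g/day

Carbohydrate energy = 40% × 2340 = 936 kcal.
At 4 kcal/g: 936 ÷ 4 = 234 g.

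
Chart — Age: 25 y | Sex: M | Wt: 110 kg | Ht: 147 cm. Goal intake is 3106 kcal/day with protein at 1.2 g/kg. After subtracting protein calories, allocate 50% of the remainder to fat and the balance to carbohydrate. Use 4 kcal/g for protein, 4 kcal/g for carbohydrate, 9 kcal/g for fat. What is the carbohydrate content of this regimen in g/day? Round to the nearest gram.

322 g/day

Protein = 1.2 × 110 = 132 g → 132 × 4 = 528 kcal.
Non-protein calories = 3106 − 528 = 2578 kcal.
Fat: 50% × 2578 = 1289 kcal; carbohydrate: 1289 kcal.
Carbohydrate: 1289 kcal ÷ 4 kcal/g = 322.25 g.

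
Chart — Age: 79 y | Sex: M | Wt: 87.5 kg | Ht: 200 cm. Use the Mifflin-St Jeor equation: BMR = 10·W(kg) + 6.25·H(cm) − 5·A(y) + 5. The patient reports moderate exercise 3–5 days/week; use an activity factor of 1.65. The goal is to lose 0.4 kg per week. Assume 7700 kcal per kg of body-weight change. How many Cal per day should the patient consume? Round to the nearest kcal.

Mifflin-St Jeor (male): BMR = 10(87.5) + 6.25(200) − 5(79) + 5 = 875 + 1250 − 395 + 5 = 1735 kcal/day.
TEE = 1735 × 1.65 = 2862.75 kcal/day.
Required daily deficit = 0.4 × 7700 ÷ 7 = 440 kcal/day.
Target intake = 2862.75 − 440 = 2422.75 kcal/day.

2423 Cal per day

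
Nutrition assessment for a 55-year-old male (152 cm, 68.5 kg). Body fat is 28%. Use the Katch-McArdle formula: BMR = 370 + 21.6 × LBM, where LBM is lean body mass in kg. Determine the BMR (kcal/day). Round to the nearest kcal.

1435 kcal/day

LBM = 68.5 × (1 − 0.28) = 49.32 kg. Katch-McArdle: BMR = 370 + 21.6 × 49.32 = 1435.312 kcal/day.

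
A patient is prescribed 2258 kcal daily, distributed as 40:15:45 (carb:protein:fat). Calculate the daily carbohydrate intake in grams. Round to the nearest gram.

226 g/day

Carbohydrate energy = 40% × 2258 = 903.2 kcal.
At 4 kcal/g: 903.2 ÷ 4 = 225.8 g.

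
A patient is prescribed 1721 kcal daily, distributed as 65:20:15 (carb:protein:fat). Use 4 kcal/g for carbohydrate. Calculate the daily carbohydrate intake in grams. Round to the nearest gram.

Carbohydrate energy = 65% × 1721 = 1118.65 kcal.
At 4 kcal/g: 1118.65 ÷ 4 = 279.6625 g.

280 g/day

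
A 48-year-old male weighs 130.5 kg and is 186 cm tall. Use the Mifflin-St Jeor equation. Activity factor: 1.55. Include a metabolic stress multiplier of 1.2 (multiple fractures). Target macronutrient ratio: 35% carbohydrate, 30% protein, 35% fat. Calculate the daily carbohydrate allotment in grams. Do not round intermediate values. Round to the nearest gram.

Mifflin-St Jeor (male): BMR = 10(130.5) + 6.25(186) − 5(48) + 5 = 1305 + 1162.5 − 240 + 5 = 2232.5 kcal/day.
TEE = 2232.5 × 1.55 = 3460.375 kcal/day.
With stress factor 1.2: 3460.375 × 1.2 = 4152.45 kcal/day.
Carbohydrate energy = 35% × 4152.45 = 1453.3575 kcal.
Carbohydrate = 1453.3575 ÷ 4 kcal/g = 363.3394 g.

363 g/day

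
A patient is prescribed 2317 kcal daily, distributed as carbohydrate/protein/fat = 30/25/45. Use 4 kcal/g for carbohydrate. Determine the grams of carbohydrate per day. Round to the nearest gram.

174 g/day

Carbohydrate energy = 30% × 2317 = 695.1 kcal.
At 4 kcal/g: 695.1 ÷ 4 = 173.775 g.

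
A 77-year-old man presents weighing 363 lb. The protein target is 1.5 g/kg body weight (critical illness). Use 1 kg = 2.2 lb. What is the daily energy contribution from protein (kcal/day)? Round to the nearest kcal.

990 kcal/day

Weight in kg = 363 ÷ 2.2 = 165 kg.
Protein = 1.5 g/kg × 165 kg = 247.5 g/day.
Protein energy = 247.5 g × 4 kcal/g = 990 kcal/day.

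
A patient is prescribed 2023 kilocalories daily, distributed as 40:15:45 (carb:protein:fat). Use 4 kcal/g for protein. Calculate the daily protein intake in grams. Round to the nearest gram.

76 g/day

Protein energy = 15% × 2023 = 303.45 kcal.
At 4 kcal/g: 303.45 ÷ 4 = 75.8625 g.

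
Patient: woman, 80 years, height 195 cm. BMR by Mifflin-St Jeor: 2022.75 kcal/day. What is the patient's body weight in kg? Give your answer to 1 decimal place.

136.5 kg

2022.75 = 10·W + 6.25(195) − 5(80) − 161
10·W = 2022.75 − 657.75 = 1365, so W = 136.5 kg.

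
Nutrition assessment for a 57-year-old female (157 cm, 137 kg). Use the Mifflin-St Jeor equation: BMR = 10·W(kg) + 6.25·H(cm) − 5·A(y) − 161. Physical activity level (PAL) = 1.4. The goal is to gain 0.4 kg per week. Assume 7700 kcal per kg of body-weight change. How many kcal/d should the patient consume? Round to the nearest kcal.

Mifflin-St Jeor (female): BMR = 10(137) + 6.25(157) − 5(57) − 161 = 1370 + 981.25 − 285 − 161 = 1905.25 kcal/day.
TEE = 1905.25 × 1.4 = 2667.35 kcal/day.
Required daily surplus = 0.4 × 7700 ÷ 7 = 440 kcal/day.
Target intake = 2667.35 + 440 = 3107.35 kcal/day.

3107 kcal/d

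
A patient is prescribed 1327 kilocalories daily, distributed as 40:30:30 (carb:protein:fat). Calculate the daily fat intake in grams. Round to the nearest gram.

Fat energy = 30% × 1327 = 398.1 kcal.
At 9 kcal/g: 398.1 ÷ 9 = 44.2333 g.

44 g/day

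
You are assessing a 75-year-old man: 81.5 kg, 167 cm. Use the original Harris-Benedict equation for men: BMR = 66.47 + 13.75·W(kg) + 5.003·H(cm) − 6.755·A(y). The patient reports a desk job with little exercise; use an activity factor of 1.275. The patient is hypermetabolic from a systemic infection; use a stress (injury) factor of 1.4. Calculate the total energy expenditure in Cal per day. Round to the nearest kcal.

2706 Cal per day

Harris-Benedict: BMR = 66.47 + 13.75(81.5) + 5.003(167) − 6.755(75) = 1515.971 kcal/day.
TEE = BMR × activity factor = 1515.971 × 1.275 = 1932.863 kcal/day.
Apply stress factor: 1932.863 × 1.4 = 2706.0082 kcal/day.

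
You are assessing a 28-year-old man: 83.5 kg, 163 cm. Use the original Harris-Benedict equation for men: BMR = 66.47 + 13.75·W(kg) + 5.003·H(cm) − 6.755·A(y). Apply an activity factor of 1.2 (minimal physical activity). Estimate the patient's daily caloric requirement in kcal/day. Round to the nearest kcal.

2209 kcal/day

Harris-Benedict: BMR = 66.47 + 13.75(83.5) + 5.003(163) − 6.755(28) = 1840.944 kcal/day.
TEE = BMR × activity factor = 1840.944 × 1.2 = 2209.1328 kcal/day.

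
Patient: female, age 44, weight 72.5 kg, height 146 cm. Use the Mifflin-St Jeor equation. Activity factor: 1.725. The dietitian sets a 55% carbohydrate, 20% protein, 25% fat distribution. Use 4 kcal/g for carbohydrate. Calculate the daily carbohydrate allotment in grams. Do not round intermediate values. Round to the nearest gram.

298 g/day

Mifflin-St Jeor (female): BMR = 10(72.5) + 6.25(146) − 5(44) − 161 = 725 + 912.5 − 220 − 161 = 1256.5 kcal/day.
TEE = 1256.5 × 1.725 = 2167.4625 kcal/day.
Carbohydrate energy = 55% × 2167.4625 = 1192.1044 kcal.
Carbohydrate = 1192.1044 ÷ 4 kcal/g = 298.0261 g.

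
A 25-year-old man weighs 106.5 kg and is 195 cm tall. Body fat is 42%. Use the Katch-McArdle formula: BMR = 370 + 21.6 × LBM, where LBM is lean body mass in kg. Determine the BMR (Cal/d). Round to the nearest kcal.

LBM = 106.5 × (1 − 0.42) = 61.77 kg. Katch-McArdle: BMR = 370 + 21.6 × 61.77 = 1704.232 kcal/day.

1704 Cal/d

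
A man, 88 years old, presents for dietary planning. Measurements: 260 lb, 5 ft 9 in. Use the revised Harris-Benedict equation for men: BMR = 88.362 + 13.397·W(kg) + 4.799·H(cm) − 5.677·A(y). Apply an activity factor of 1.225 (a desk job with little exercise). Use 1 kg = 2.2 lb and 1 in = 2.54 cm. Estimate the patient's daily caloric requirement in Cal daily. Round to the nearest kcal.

Convert to metric: weight = 260 ÷ 2.2 = 118.1818 kg; height = (5×12 + 9) × 2.54 = 69 × 2.54 = 175.26 cm.
Harris-Benedict: BMR = 88.362 + 13.397(118.1818) + 4.799(175.26) − 5.677(88) = 2013.1406 kcal/day.
TEE = BMR × activity factor = 2013.1406 × 1.225 = 2466.0972 kcal/day.

2466 Cal daily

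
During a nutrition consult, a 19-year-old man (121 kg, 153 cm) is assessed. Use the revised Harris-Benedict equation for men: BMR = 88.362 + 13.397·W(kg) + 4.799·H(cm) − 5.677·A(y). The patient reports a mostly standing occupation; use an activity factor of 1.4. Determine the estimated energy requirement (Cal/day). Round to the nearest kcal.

3270 Cal/day

Harris-Benedict: BMR = 88.362 + 13.397(121) + 4.799(153) − 5.677(19) = 2335.783 kcal/day.
TEE = BMR × activity factor = 2335.783 × 1.4 = 3270.0962 kcal/day.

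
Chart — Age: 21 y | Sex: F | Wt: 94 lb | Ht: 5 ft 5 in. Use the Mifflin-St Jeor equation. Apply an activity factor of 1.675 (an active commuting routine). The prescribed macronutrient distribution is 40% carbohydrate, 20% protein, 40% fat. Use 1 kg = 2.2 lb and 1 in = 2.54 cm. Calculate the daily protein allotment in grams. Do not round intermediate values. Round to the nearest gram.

100 g/day

Convert to metric: weight = 94 ÷ 2.2 = 42.7273 kg; height = (5×12 + 5) × 2.54 = 65 × 2.54 = 165.1 cm.
Mifflin-St Jeor (female): BMR = 10(42.7273) + 6.25(165.1) − 5(21) − 161 = 427.2727 + 1031.875 − 105 − 161 = 1193.1477 kcal/day.
TEE = 1193.1477 × 1.675 = 1998.5224 kcal/day.
Protein energy = 20% × 1998.5224 = 399.7045 kcal.
Protein = 399.7045 ÷ 4 kcal/g = 99.9261 g.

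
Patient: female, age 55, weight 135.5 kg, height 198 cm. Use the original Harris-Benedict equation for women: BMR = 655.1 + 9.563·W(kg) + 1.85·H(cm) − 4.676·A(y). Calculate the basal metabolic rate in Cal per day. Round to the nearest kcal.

Harris-Benedict: BMR = 655.1 + 9.563(135.5) + 1.85(198) − 4.676(55) = 2060.0065 kcal/day.

2060 Cal per day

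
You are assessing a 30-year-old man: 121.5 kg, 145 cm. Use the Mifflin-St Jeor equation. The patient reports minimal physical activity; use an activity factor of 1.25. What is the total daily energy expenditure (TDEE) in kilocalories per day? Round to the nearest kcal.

2470 kilocalories per day

Mifflin-St Jeor (male): BMR = 10(121.5) + 6.25(145) − 5(30) + 5 = 1215 + 906.25 − 150 + 5 = 1976.25 kcal/day.
TEE = BMR × activity factor = 1976.25 × 1.25 = 2470.3125 kcal/day.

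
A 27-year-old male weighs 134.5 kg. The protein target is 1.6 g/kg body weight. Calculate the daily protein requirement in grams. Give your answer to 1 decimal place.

Protein = 1.6 g/kg × 134.5 kg = 215.2 g/day.

215.2 g/day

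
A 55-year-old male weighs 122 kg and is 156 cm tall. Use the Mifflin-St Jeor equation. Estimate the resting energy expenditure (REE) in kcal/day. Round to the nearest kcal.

1925 kcal/day

Mifflin-St Jeor (male): BMR = 10(122) + 6.25(156) − 5(55) + 5 = 1220 + 975 − 275 + 5 = 1925 kcal/day.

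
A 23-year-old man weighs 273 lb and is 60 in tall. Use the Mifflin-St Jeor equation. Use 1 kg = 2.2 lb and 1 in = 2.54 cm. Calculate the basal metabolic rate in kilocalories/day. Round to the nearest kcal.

2083 kilocalories/day

Convert to metric: weight = 273 ÷ 2.2 = 124.0909 kg; height = 60 × 2.54 = 152.4 cm.
Mifflin-St Jeor (male): BMR = 10(124.0909) + 6.25(152.4) − 5(23) + 5 = 1240.9091 + 952.5 − 115 + 5 = 2083.4091 kcal/day.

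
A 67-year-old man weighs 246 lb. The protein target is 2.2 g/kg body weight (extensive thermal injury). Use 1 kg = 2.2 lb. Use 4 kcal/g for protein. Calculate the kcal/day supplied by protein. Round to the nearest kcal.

984 kcal/day

Weight in kg = 246 ÷ 2.2 = 111.8182 kg.
Protein = 2.2 g/kg × 111.8182 kg = 246 g/day.
Protein energy = 246 g × 4 kcal/g = 984 kcal/day.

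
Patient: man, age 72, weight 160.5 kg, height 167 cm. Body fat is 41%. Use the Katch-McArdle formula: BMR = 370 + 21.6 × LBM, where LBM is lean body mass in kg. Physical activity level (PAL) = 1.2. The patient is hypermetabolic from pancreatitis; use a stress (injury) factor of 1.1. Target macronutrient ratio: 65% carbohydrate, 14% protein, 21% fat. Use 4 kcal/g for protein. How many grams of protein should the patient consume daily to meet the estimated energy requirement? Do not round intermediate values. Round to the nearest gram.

LBM = 160.5 × (1 − 0.41) = 94.695 kg. Katch-McArdle: BMR = 370 + 21.6 × 94.695 = 2415.412 kcal/day.
TEE = 2415.412 × 1.2 = 2898.4944 kcal/day.
With stress factor 1.1: 2898.4944 × 1.1 = 3188.3438 kcal/day.
Protein energy = 14% × 3188.3438 = 446.3681 kcal.
Protein = 446.3681 ÷ 4 kcal/g = 111.592 g.

112 g/day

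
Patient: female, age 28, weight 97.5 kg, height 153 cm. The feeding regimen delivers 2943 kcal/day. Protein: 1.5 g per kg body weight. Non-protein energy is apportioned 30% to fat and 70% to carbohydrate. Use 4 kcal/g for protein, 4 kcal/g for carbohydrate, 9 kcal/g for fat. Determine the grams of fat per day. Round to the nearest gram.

Protein = 1.5 × 97.5 = 146.25 g → 146.25 × 4 = 585 kcal.
Non-protein calories = 2943 − 585 = 2358 kcal.
Fat: 30% × 2358 = 707.4 kcal; carbohydrate: 1650.6 kcal.
Fat: 707.4 kcal ÷ 9 kcal/g = 78.6 g.

79 g/day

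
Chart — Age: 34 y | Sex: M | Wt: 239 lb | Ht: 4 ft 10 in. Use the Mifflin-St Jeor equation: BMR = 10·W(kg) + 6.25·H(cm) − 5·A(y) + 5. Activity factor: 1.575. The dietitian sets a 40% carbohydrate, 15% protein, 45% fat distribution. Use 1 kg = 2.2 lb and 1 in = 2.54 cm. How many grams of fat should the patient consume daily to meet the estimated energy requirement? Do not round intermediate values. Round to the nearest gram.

Convert to metric: weight = 239 ÷ 2.2 = 108.6364 kg; height = (4×12 + 10) × 2.54 = 58 × 2.54 = 147.32 cm.
Mifflin-St Jeor (male): BMR = 10(108.6364) + 6.25(147.32) − 5(34) + 5 = 1086.3636 + 920.75 − 170 + 5 = 1842.1136 kcal/day.
TEE = 1842.1136 × 1.575 = 2901.329 kcal/day.
Fat energy = 45% × 2901.329 = 1305.598 kcal.
Fat = 1305.598 ÷ 9 kcal/g = 145.0664 g.

145 g/day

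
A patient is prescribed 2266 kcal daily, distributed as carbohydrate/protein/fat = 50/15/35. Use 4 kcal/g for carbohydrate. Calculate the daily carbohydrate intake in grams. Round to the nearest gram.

Carbohydrate energy = 50% × 2266 = 1133 kcal.
At 4 kcal/g: 1133 ÷ 4 = 283.25 g.

283 g/day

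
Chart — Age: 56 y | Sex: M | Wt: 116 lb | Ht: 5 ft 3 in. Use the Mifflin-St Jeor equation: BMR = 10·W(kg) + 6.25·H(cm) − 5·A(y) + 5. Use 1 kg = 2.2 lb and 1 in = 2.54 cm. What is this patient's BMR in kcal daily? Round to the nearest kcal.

1252 kcal daily

Convert to metric: weight = 116 ÷ 2.2 = 52.7273 kg; height = (5×12 + 3) × 2.54 = 63 × 2.54 = 160.02 cm.
Mifflin-St Jeor (male): BMR = 10(52.7273) + 6.25(160.02) − 5(56) + 5 = 527.2727 + 1000.125 − 280 + 5 = 1252.3977 kcal/day.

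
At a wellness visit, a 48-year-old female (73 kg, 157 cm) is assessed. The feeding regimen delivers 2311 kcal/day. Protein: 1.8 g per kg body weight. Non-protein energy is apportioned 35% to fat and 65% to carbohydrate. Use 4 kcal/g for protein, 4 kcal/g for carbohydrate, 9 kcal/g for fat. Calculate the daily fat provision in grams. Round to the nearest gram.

69 g/day

Protein = 1.8 × 73 = 131.4 g → 131.4 × 4 = 525.6 kcal.
Non-protein calories = 2311 − 525.6 = 1785.4 kcal.
Fat: 35% × 1785.4 = 624.89 kcal; carbohydrate: 1160.51 kcal.
Fat: 624.89 kcal ÷ 9 kcal/g = 69.4322 g.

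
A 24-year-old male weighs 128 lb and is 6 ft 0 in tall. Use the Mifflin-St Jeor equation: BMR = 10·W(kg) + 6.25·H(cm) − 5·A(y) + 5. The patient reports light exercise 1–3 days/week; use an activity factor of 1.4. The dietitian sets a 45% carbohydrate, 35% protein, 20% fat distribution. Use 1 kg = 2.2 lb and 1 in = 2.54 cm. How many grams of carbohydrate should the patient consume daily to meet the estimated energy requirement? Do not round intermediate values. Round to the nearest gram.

254 g/day

Convert to metric: weight = 128 ÷ 2.2 = 58.1818 kg; height = (6×12 + 0) × 2.54 = 72 × 2.54 = 182.88 cm.
Mifflin-St Jeor (male): BMR = 10(58.1818) + 6.25(182.88) − 5(24) + 5 = 581.8182 + 1143 − 120 + 5 = 1609.8182 kcal/day.
TEE = 1609.8182 × 1.4 = 2253.7455 kcal/day.
Carbohydrate energy = 45% × 2253.7455 = 1014.1855 kcal.
Carbohydrate = 1014.1855 ÷ 4 kcal/g = 253.5464 g.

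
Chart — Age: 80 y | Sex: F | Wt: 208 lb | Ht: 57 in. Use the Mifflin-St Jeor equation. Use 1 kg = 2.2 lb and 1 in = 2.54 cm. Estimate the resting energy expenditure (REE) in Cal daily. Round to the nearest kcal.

1289 Cal daily

Convert to metric: weight = 208 ÷ 2.2 = 94.5455 kg; height = 57 × 2.54 = 144.78 cm.
Mifflin-St Jeor (female): BMR = 10(94.5455) + 6.25(144.78) − 5(80) − 161 = 945.4545 + 904.875 − 400 − 161 = 1289.3295 kcal/day.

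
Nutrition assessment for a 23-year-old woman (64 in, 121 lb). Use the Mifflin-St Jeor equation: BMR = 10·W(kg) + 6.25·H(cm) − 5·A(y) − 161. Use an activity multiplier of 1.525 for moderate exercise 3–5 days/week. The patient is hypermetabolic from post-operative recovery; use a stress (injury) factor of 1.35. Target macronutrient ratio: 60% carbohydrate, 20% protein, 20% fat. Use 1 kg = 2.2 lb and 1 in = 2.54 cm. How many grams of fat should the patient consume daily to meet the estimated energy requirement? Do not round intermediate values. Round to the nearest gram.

Convert to metric: weight = 121 ÷ 2.2 = 55 kg; height = 64 × 2.54 = 162.56 cm.
Mifflin-St Jeor (female): BMR = 10(55) + 6.25(162.56) − 5(23) − 161 = 550 + 1016 − 115 − 161 = 1290 kcal/day.
TEE = 1290 × 1.525 = 1967.25 kcal/day.
With stress factor 1.35: 1967.25 × 1.35 = 2655.7875 kcal/day.
Fat energy = 20% × 2655.7875 = 531.1575 kcal.
Fat = 531.1575 ÷ 9 kcal/g = 59.0175 g.

59 g/day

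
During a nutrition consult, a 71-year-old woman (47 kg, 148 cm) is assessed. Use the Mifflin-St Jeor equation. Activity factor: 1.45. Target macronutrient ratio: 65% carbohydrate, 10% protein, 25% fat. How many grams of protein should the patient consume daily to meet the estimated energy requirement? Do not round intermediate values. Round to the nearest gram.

32 g/day

Mifflin-St Jeor (female): BMR = 10(47) + 6.25(148) − 5(71) − 161 = 470 + 925 − 355 − 161 = 879 kcal/day.
TEE = 879 × 1.45 = 1274.55 kcal/day.
Protein energy = 10% × 1274.55 = 127.455 kcal.
Protein = 127.455 ÷ 4 kcal/g = 31.8638 g.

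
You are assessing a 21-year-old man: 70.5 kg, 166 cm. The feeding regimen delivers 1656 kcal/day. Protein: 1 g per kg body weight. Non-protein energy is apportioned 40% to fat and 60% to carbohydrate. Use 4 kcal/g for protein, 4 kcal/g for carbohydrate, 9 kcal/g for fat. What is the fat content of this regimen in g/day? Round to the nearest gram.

61 g/day

Protein = 1 × 70.5 = 70.5 g → 70.5 × 4 = 282 kcal.
Non-protein calories = 1656 − 282 = 1374 kcal.
Fat: 40% × 1374 = 549.6 kcal; carbohydrate: 824.4 kcal.
Fat: 549.6 kcal ÷ 9 kcal/g = 61.0667 g.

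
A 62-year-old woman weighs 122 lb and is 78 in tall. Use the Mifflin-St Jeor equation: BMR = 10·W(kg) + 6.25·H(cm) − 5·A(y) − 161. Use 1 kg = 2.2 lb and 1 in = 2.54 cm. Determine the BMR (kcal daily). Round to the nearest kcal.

Convert to metric: weight = 122 ÷ 2.2 = 55.4545 kg; height = 78 × 2.54 = 198.12 cm.
Mifflin-St Jeor (female): BMR = 10(55.4545) + 6.25(198.12) − 5(62) − 161 = 554.5455 + 1238.25 − 310 − 161 = 1321.7955 kcal/day.

1322 kcal daily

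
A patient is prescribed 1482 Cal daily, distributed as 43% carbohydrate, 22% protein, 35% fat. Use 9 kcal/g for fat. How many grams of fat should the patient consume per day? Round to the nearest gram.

Fat energy = 35% × 1482 = 518.7 kcal.
At 9 kcal/g: 518.7 ÷ 9 = 57.6333 g.

58 g/day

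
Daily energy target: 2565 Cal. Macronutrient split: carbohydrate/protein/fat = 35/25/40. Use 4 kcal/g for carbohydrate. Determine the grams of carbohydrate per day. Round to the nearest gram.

Carbohydrate energy = 35% × 2565 = 897.75 kcal.
At 4 kcal/g: 897.75 ÷ 4 = 224.4375 g.

224 g/day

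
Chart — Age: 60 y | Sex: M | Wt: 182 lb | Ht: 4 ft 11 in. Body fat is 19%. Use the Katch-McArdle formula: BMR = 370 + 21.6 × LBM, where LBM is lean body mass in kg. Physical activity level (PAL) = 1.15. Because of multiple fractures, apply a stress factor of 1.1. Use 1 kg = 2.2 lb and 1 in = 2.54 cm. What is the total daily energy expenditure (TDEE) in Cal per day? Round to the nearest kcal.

Convert to metric: weight = 182 ÷ 2.2 = 82.7273 kg; height = (4×12 + 11) × 2.54 = 59 × 2.54 = 149.86 cm.
LBM = 82.7273 × (1 − 0.19) = 67.0091 kg. Katch-McArdle: BMR = 370 + 21.6 × 67.0091 = 1817.3964 kcal/day.
TEE = BMR × activity factor = 1817.3964 × 1.15 = 2090.0058 kcal/day.
Apply stress factor: 2090.0058 × 1.1 = 2299.0064 kcal/day.

2299 Cal per day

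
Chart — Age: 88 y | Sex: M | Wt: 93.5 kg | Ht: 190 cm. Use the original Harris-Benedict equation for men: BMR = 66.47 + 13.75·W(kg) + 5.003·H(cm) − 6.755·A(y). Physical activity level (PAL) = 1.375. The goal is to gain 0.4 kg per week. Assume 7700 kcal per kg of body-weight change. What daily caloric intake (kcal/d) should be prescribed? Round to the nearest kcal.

Harris-Benedict: BMR = 66.47 + 13.75(93.5) + 5.003(190) − 6.755(88) = 1708.225 kcal/day.
TEE = 1708.225 × 1.375 = 2348.8094 kcal/day.
Required daily surplus = 0.4 × 7700 ÷ 7 = 440 kcal/day.
Target intake = 2348.8094 + 440 = 2788.8094 kcal/day.

2789 kcal/d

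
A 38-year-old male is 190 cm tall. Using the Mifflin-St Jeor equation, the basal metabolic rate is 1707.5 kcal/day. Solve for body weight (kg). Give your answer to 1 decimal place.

1707.5 = 10·W + 6.25(190) − 5(38) + 5
10·W = 1707.5 − 1002.5 = 705, so W = 70.5 kg.

70.5 kg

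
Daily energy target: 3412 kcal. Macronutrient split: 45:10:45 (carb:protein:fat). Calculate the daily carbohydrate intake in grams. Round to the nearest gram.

Carbohydrate energy = 45% × 3412 = 1535.4 kcal.
At 4 kcal/g: 1535.4 ÷ 4 = 383.85 g.

384 g/day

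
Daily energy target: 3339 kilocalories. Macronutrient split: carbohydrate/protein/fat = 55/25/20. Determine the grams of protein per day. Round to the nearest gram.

209 g/day

Protein energy = 25% × 3339 = 834.75 kcal.
At 4 kcal/g: 834.75 ÷ 4 = 208.6875 g.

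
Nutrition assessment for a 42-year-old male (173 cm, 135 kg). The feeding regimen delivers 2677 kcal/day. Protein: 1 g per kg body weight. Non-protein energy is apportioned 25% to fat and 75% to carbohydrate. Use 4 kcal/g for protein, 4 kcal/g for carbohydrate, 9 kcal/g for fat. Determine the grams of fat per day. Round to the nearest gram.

Protein = 1 × 135 = 135 g → 135 × 4 = 540 kcal.
Non-protein calories = 2677 − 540 = 2137 kcal.
Fat: 25% × 2137 = 534.25 kcal; carbohydrate: 1602.75 kcal.
Fat: 534.25 kcal ÷ 9 kcal/g = 59.3611 g.

59 g/day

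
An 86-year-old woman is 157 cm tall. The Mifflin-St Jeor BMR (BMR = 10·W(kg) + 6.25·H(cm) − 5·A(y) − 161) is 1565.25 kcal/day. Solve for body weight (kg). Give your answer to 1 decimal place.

1565.25 = 10·W + 6.25(157) − 5(86) − 161
10·W = 1565.25 − 390.25 = 1175, so W = 117.5 kg.

117.5 kg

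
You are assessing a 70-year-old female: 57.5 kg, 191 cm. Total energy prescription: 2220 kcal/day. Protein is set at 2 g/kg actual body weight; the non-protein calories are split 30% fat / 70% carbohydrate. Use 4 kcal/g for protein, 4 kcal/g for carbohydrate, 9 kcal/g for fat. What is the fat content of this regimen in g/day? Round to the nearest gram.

Protein = 2 × 57.5 = 115 g → 115 × 4 = 460 kcal.
Non-protein calories = 2220 − 460 = 1760 kcal.
Fat: 30% × 1760 = 528 kcal; carbohydrate: 1232 kcal.
Fat: 528 kcal ÷ 9 kcal/g = 58.6667 g.

59 g/day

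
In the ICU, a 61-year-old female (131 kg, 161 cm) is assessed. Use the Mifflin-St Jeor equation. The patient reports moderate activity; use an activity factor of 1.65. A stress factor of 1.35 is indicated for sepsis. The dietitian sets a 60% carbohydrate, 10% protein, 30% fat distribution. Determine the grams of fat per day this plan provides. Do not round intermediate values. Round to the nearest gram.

137 g/day

Mifflin-St Jeor (female): BMR = 10(131) + 6.25(161) − 5(61) − 161 = 1310 + 1006.25 − 305 − 161 = 1850.25 kcal/day.
TEE = 1850.25 × 1.65 = 3052.9125 kcal/day.
With stress factor 1.35: 3052.9125 × 1.35 = 4121.4319 kcal/day.
Fat energy = 30% × 4121.4319 = 1236.4296 kcal.
Fat = 1236.4296 ÷ 9 kcal/g = 137.3811 g.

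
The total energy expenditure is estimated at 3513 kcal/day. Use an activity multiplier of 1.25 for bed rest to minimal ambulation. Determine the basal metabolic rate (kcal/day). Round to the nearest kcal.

BMR = TEE ÷ activity factor = 3513 ÷ 1.25 = 2810.4 kcal/day.

2810 kcal/day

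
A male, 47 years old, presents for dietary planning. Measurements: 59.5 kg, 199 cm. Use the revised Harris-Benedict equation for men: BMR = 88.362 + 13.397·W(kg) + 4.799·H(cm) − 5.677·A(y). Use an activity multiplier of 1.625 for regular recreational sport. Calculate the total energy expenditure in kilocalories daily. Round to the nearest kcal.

Harris-Benedict: BMR = 88.362 + 13.397(59.5) + 4.799(199) − 5.677(47) = 1573.6655 kcal/day.
TEE = BMR × activity factor = 1573.6655 × 1.625 = 2557.2064 kcal/day.

2557 kilocalories daily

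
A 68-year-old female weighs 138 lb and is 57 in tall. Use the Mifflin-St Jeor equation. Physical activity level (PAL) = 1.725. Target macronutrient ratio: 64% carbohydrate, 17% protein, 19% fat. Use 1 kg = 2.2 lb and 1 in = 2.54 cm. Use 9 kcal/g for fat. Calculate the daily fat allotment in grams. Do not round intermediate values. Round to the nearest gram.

Convert to metric: weight = 138 ÷ 2.2 = 62.7273 kg; height = 57 × 2.54 = 144.78 cm.
Mifflin-St Jeor (female): BMR = 10(62.7273) + 6.25(144.78) − 5(68) − 161 = 627.2727 + 904.875 − 340 − 161 = 1031.1477 kcal/day.
TEE = 1031.1477 × 1.725 = 1778.7298 kcal/day.
Fat energy = 19% × 1778.7298 = 337.9587 kcal.
Fat = 337.9587 ÷ 9 kcal/g = 37.551 g.

38 g/day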